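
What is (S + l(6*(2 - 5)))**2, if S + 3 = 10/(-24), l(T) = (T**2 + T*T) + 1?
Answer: 60016009/144 ≈ 4.1678e+5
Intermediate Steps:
l(T) = 1 + 2*T**2 (l(T) = (T**2 + T**2) + 1 = 2*T**2 + 1 = 1 + 2*T**2)
S = -41/12 (S = -3 + 10/(-24) = -3 + 10*(-1/24) = -3 - 5/12 = -41/12 ≈ -3.4167)
(S + l(6*(2 - 5)))**2 = (-41/12 + (1 + 2*(6*(2 - 5))**2))**2 = (-41/12 + (1 + 2*(6*(-3))**2))**2 = (-41/12 + (1 + 2*(-18)**2))**2 = (-41/12 + (1 + 2*324))**2 = (-41/12 + (1 + 648))**2 = (-41/12 + 649)**2 = (7747/12)**2 = 60016009/144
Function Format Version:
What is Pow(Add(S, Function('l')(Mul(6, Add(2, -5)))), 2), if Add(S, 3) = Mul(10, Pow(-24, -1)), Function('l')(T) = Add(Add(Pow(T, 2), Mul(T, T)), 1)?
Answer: Rational(60016009, 144) ≈ 4.1678e+5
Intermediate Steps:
Function('l')(T) = Add(1, Mul(2, Pow(T, 2))) (Function('l')(T) = Add(Add(Pow(T, 2), Pow(T, 2)), 1) = Add(Mul(2, Pow(T, 2)), 1) = Add(1, Mul(2, Pow(T, 2))))
S = Rational(-41, 12) (S = Add(-3, Mul(10, Pow(-24, -1))) = Add(-3, Mul(10, Rational(-1, 24))) = Add(-3, Rational(-5, 12)) = Rational(-41, 12) ≈ -3.4167)
Pow(Add(S, Function('l')(Mul(6, Add(2, -5)))), 2) = Pow(Add(Rational(-41, 12), Add(1, Mul(2, Pow(Mul(6, Add(2, -5)), 2)))), 2) = Pow(Add(Rational(-41, 12), Add(1, Mul(2, Pow(Mul(6, -3), 2)))), 2) = Pow(Add(Rational(-41, 12), Add(1, Mul(2, Pow(-18, 2)))), 2) = Pow(Add(Rational(-41, 12), Add(1, Mul(2, 324))), 2) = Pow(Add(Rational(-41, 12), Add(1, 648)), 2) = Pow(Add(Rational(-41, 12), 649), 2) = Pow(Rational(7747, 12), 2) = Rational(60016009, 144)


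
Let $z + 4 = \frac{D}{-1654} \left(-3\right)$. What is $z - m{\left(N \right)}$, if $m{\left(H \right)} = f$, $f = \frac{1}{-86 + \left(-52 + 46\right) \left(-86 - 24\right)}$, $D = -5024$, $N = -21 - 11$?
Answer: $- \frac{6225283}{474698} \approx -13.114$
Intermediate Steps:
$N = -32$
$f = \frac{1}{574}$ ($f = \frac{1}{-86 - -660} = \frac{1}{-86 + 660} = \frac{1}{574} \approx 0.0017422$)
$z = - \frac{10844}{827}$ ($z = -4 + - \frac{5024}{-1654} \left(-3\right) = -4 + \left(-5024\right) \left(- \frac{1}{1654}\right) \left(-3\right) = -4 + \frac{2512}{827} \left(-3\right) = -4 - \frac{7536}{827} = - \frac{10844}{827} \approx -13.112$)
$m{\left(H \right)} = \frac{1}{574}$
$z - m{\left(N \right)} = - \frac{10844}{827} - \frac{1}{574} = - \frac{6225283}{474698}$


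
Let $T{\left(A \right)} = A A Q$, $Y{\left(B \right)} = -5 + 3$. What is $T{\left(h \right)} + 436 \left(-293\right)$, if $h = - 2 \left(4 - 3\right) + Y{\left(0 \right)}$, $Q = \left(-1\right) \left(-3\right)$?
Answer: $-127700$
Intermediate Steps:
$Y{\left(B \right)} = -2$
$Q = 3$
$h = -4$ ($h = - 2 \left(4 - 3\right) - 2 = \left(-2\right) 1 - 2 = -2 - 2 = -4$)
$T{\left(A \right)} = 3 A^{2}$ ($T{\left(A \right)} = A A 3 = A^{2} \cdot 3 = 3 A^{2}$)
$T{\left(h \right)} + 436 \left(-293\right) = 3 \left(-4\right)^{2} + 436 \left(-293\right) = 3 \cdot 16 - 127748 = 48 - 127748 = -127700$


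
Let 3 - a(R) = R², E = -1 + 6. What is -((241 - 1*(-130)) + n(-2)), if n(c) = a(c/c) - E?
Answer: -368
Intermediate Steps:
E = 5
a(R) = 3 - R²
n(c) = -3 (n(c) = (3 - (c/c)²) - 1*5 = (3 - 1*1²) - 5 = (3 - 1*1) - 5 = (3 - 1) - 5 = 2 - 5 = -3)
-((241 - 1*(-130)) + n(-2)) = -((241 - 1*(-130)) - 3) = -((241 + 130) - 3) = -(371 - 3) = -1*368 = -368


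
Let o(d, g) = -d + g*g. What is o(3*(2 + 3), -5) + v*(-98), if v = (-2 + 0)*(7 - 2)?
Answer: 990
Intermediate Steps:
v = -10 (v = -2*5 = -10)
o(d, g) = g² - d (o(d, g) = -d + g² = g² - d)
o(3*(2 + 3), -5) + v*(-98) = ((-5)² - 3*(2 + 3)) - 10*(-98) = (25 - 3*5) + 980 = (25 - 1*15) + 980 = (25 - 15) + 980 = 10 + 980 = 990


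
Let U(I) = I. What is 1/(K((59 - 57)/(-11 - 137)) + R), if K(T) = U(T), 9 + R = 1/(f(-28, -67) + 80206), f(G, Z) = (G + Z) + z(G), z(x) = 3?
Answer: -1482109/13358991 ≈ -0.11094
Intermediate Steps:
f(G, Z) = 3 + G + Z (f(G, Z) = (G + Z) + 3 = 3 + G + Z)
R = -721025/80114 (R = -9 + 1/((3 - 28 - 67) + 80206) = -9 + 1/(-92 + 80206) = -9 + 1/80114 = -721025/80114 ≈ -9.0000)
K(T) = T
1/(K((59 - 57)/(-11 - 137)) + R) = 1/((59 - 57)/(-11 - 137) - 721025/80114) = 1/(2/(-148) - 721025/80114) = 1/(2*(-1/148) - 721025/80114) = 1/(-1/74 - 721025/80114) = 1/(-13358991/1482109) = -1482109/13358991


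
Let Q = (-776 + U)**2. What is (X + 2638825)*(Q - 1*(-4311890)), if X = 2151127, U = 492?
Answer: 21040084497792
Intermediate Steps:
Q = 80656 (Q = (-776 + 492)**2 = (-284)**2 = 80656)
(X + 2638825)*(Q - 1*(-4311890)) = (2151127 + 2638825)*(80656 - 1*(-4311890)) = 4789952*(80656 + 4311890) = 4789952*4392546 = 21040084497792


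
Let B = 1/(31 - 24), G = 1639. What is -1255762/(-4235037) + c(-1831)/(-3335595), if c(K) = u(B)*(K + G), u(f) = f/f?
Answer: 1396508858498/4708789414005 ≈ 0.29658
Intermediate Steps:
B = 1/7 ≈ 0.14286
u(f) = 1
c(K) = 1639 + K (c(K) = 1*(K + 1639) = 1*(1639 + K) = 1639 + K)
-1255762/(-4235037) + c(-1831)/(-3335595) = -1255762/(-4235037) + (1639 - 1831)/(-3335595) = -1255762*(-1/4235037) - 192*(-1/3335595) = 1255762/4235037 + 64/1111865 = 1396508858498/4708789414005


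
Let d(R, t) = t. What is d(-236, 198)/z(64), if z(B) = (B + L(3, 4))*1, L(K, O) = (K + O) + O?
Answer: 66/25 ≈ 2.6400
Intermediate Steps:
L(K, O) = K + 2*O
z(B) = 11 + B (z(B) = (B + (3 + 2*4))*1 = (B + (3 + 8))*1 = (B + 11)*1 = (11 + B)*1 = 11 + B)
d(-236, 198)/z(64) = 198/(11 + 64) = 198/75 = 198*(1/75) = 66/25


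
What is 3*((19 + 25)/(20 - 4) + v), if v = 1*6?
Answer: 105/4 ≈ 26.250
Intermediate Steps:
v = 6
3*((19 + 25)/(20 - 4) + v) = 3*((19 + 25)/(20 - 4) + 6) = 3*(44/16 + 6) = 3*(44*(1/16) + 6) = 3*(11/4 + 6) = 3*(35/4) = 105/4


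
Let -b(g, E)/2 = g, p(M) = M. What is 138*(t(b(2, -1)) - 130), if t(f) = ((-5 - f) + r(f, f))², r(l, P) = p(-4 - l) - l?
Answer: -16698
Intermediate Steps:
r(l, P) = -4 - 2*l (r(l, P) = (-4 - l) - l = -4 - 2*l)
b(g, E) = -2*g
t(f) = (-9 - 3*f)² (t(f) = ((-5 - f) + (-4 - 2*f))² = (-9 - 3*f)²)
138*(t(b(2, -1)) - 130) = 138*(9*(3 - 2*2)² - 130) = 138*(9*(3 - 4)² - 130) = 138*(9*(-1)² - 130) = 138*(9*1 - 130) = 138*(9 - 130) = 138*(-121) = -16698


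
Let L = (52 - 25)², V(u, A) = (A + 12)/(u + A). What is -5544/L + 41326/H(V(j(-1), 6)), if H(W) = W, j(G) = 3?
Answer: 1673087/81 ≈ 20655.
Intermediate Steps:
V(u, A) = (12 + A)/(A + u)
L = 729 (L = 27² = 729)
-5544/L + 41326/H(V(j(-1), 6)) = -5544/729 + 41326/(((12 + 6)/(6 + 3))) = -5544*1/729 + 41326/((18/9)) = -616/81 + 41326/(((⅑)*18)) = -616/81 + 41326/2 = -616/81 + 41326*(½) = -616/81 + 20663 = 1673087/81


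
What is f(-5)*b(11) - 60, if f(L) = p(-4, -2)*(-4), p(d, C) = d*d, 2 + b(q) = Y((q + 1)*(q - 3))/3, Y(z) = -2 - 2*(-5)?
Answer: -308/3 ≈ -102.67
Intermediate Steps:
Y(z) = 8 (Y(z) = -2 + 10 = 8)
b(q) = 2/3 (b(q) = -2 + 8/3 = 2/3)
p(d, C) = d**2
f(L) = -64 (f(L) = (-4)**2*(-4) = 16*(-4) = -64)
f(-5)*b(11) - 60 = -64*2/3 - 60 = -128/3 - 60 = -308/3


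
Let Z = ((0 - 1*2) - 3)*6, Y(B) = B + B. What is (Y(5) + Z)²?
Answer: 400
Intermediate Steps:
Y(B) = 2*B
Z = -30 (Z = ((0 - 2) - 3)*6 = (-2 - 3)*6 = -5*6 = -30)
(Y(5) + Z)² = (2*5 - 30)² = (10 - 30)² = (-20)² = 400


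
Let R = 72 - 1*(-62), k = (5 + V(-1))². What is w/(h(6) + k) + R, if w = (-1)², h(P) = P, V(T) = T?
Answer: 2949/22 ≈ 134.05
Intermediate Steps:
w = 1
k = 16 (k = (5 - 1)² = 4² = 16)
R = 134 (R = 72 + 62 = 134)
w/(h(6) + k) + R = 1/(6 + 16) + 134 = 1/22 + 134 = 2949/22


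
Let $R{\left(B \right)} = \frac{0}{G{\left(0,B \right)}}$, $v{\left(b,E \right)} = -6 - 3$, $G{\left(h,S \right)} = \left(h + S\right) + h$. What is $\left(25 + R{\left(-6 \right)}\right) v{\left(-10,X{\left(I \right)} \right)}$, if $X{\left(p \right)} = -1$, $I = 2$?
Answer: $-225$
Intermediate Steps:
$G{\left(h,S \right)} = S + 2 h$ ($G{\left(h,S \right)} = \left(S + h\right) + h = S + 2 h$)
$v{\left(b,E \right)} = -9$ ($v{\left(b,E \right)} = -6 - 3 = -9$)
$R{\left(B \right)} = 0$ ($R{\left(B \right)} = \frac{0}{B + 2 \cdot 0} = \frac{0}{B + 0} = \frac{0}{B} = 0$)
$\left(25 + R{\left(-6 \right)}\right) v{\left(-10,X{\left(I \right)} \right)} = \left(25 + 0\right) \left(-9\right) = 25 \left(-9\right) = -225$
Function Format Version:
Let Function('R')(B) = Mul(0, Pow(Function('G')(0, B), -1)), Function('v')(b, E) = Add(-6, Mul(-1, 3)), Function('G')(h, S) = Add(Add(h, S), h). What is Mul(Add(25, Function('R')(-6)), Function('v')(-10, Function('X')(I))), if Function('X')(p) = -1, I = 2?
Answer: -225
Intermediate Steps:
Function('G')(h, S) = Add(S, Mul(2, h)) (Function('G')(h, S) = Add(Add(S, h), h) = Add(S, Mul(2, h)))
Function('v')(b, E) = -9 (Function('v')(b, E) = Add(-6, -3) = -9)
Function('R')(B) = 0 (Function('R')(B) = Mul(0, Pow(Add(B, Mul(2, 0)), -1)) = Mul(0, Pow(Add(B, 0), -1)) = Mul(0, Pow(B, -1)) = 0)
Mul(Add(25, Function('R')(-6)), Function('v')(-10, Function('X')(I))) = Mul(Add(25, 0), -9) = Mul(25, -9) = -225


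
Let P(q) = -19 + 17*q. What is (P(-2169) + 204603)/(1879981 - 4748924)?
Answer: -167711/2868943 ≈ -0.058457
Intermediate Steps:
(P(-2169) + 204603)/(1879981 - 4748924) = ((-19 + 17*(-2169)) + 204603)/(1879981 - 4748924) = ((-19 - 36873) + 204603)/(-2868943) = (-36892 + 204603)*(-1/2868943) = 167711*(-1/2868943) = -167711/2868943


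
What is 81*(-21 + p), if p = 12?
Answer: -729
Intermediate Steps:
81*(-21 + p) = 81*(-21 + 12) = 81*(-9) = -729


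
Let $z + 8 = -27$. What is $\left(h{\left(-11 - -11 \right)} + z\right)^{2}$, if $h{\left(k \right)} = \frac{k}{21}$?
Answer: $1225$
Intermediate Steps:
$z = -35$ ($z = -8 - 27 = -35$)
$h{\left(k \right)} = \frac{k}{21}$ ($h{\left(k \right)} = k \frac{1}{21} = \frac{k}{21}$)
$\left(h{\left(-11 - -11 \right)} + z\right)^{2} = \left(\frac{-11 - -11}{21} - 35\right)^{2} = \left(\frac{-11 + 11}{21} - 35\right)^{2} = \left(\frac{1}{21} \cdot 0 - 35\right)^{2} = \left(0 - 35\right)^{2} = \left(-35\right)^{2} = 1225$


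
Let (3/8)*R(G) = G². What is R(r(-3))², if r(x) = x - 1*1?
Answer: 16384/9 ≈ 1820.4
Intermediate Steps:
r(x) = -1 + x (r(x) = x - 1 = -1 + x)
R(G) = 8*G²/3
R(r(-3))² = (8*(-1 - 3)²/3)² = ((8/3)*(-4)²)² = ((8/3)*16)² = (128/3)² = 16384/9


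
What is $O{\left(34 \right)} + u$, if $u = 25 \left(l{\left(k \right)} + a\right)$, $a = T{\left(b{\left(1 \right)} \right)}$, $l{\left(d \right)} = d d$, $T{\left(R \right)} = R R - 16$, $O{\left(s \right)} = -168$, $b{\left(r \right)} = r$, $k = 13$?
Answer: $3682$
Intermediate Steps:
$T{\left(R \right)} = -16 + R^{2}$ ($T{\left(R \right)} = R^{2} - 16 = -16 + R^{2}$)
$l{\left(d \right)} = d^{2}$
$a = -15$ ($a = -16 + 1^{2} = -16 + 1 = -15$)
$u = 3850$ ($u = 25 \left(13^{2} - 15\right) = 25 \left(169 - 15\right) = 25 \cdot 154 = 3850$)
$O{\left(34 \right)} + u = -168 + 3850 = 3682$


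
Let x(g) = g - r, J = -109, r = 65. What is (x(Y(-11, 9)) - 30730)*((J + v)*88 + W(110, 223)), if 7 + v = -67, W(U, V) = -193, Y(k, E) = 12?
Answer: 501670551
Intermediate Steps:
v = -74 (v = -7 - 67 = -74)
x(g) = -65 + g (x(g) = g - 1*65 = g - 65 = -65 + g)
(x(Y(-11, 9)) - 30730)*((J + v)*88 + W(110, 223)) = ((-65 + 12) - 30730)*((-109 - 74)*88 - 193) = (-53 - 30730)*(-183*88 - 193) = -30783*(-16104 - 193) = -30783*(-16297) = 501670551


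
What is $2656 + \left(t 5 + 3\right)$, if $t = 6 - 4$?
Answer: $2669$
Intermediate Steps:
$t = 2$ ($t = 6 - 4 = 2$)
$2656 + \left(t 5 + 3\right) = 2656 + \left(2 \cdot 5 + 3\right) = 2656 + \left(10 + 3\right) = 2656 + 13 = 2669$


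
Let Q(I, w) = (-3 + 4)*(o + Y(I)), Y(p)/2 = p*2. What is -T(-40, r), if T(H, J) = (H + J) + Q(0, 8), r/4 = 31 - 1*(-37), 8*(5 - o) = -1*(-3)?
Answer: -1893/8 ≈ -236.63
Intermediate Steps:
o = 37/8 (o = 5 - (-1)*(-3)/8 = 5 - ⅛*3 = 5 - 3/8 = 37/8 ≈ 4.6250)
Y(p) = 4*p (Y(p) = 2*(p*2) = 2*(2*p) = 4*p)
r = 272 (r = 4*(31 - 1*(-37)) = 4*(31 + 37) = 4*68 = 272)
Q(I, w) = 37/8 + 4*I (Q(I, w) = (-3 + 4)*(37/8 + 4*I) = 1*(37/8 + 4*I) = 37/8 + 4*I)
T(H, J) = 37/8 + H + J (T(H, J) = (H + J) + (37/8 + 4*0) = (H + J) + (37/8 + 0) = (H + J) + 37/8 = 37/8 + H + J)
-T(-40, r) = -(37/8 - 40 + 272) = -1*1893/8 = -1893/8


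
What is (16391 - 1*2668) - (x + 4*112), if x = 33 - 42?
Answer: 13284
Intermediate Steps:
x = -9
(16391 - 1*2668) - (x + 4*112) = (16391 - 1*2668) - (-9 + 4*112) = (16391 - 2668) - (-9 + 448) = 13723 - 1*439 = 13723 - 439 = 13284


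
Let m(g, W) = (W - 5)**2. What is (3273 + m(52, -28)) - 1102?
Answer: 3260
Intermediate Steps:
m(g, W) = (-5 + W)**2
(3273 + m(52, -28)) - 1102 = (3273 + (-5 - 28)**2) - 1102 = (3273 + (-33)**2) - 1102 = (3273 + 1089) - 1102 = 4362 - 1102 = 3260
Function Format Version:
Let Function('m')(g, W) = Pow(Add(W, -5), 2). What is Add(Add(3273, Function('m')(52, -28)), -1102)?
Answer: 3260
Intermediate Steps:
Function('m')(g, W) = Pow(Add(-5, W), 2)
Add(Add(3273, Function('m')(52, -28)), -1102) = Add(Add(3273, Pow(Add(-5, -28), 2)), -1102) = Add(Add(3273, Pow(-33, 2)), -1102) = Add(Add(3273, 1089), -1102) = Add(4362, -1102) = 3260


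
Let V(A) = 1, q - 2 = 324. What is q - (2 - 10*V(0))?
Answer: 334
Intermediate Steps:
q = 326 (q = 2 + 324 = 326)
q - (2 - 10*V(0)) = 326 - (2 - 10*1) = 326 - (2 - 10) = 326 - 1*(-8) = 326 + 8 = 334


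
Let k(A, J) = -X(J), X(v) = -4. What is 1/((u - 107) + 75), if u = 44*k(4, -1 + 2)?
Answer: 1/144 ≈ 0.0069444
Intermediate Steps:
k(A, J) = 4 (k(A, J) = -1*(-4) = 4)
u = 176 (u = 44*4 = 176)
1/((u - 107) + 75) = 1/((176 - 107) + 75) = 1/(69 + 75) = 1/144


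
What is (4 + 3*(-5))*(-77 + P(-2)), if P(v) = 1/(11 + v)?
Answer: 7612/9 ≈ 845.78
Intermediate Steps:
(4 + 3*(-5))*(-77 + P(-2)) = (4 + 3*(-5))*(-77 + 1/(11 - 2)) = (4 - 15)*(-77 + 1/9) = -11*(-77 + ⅑) = -11*(-692/9) = 7612/9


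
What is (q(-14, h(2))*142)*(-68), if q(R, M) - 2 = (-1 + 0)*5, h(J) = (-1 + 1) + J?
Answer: 28968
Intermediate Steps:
h(J) = J (h(J) = 0 + J = J)
q(R, M) = -3 (q(R, M) = 2 + (-1 + 0)*5 = 2 - 1*5 = 2 - 5 = -3)
(q(-14, h(2))*142)*(-68) = -3*142*(-68) = -426*(-68) = 28968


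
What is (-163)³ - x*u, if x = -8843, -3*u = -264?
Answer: -3552563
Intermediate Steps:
u = 88 (u = -⅓*(-264) = 88)
(-163)³ - x*u = (-163)³ - (-8843)*88 = -4330747 - 1*(-778184) = -4330747 + 778184 = -3552563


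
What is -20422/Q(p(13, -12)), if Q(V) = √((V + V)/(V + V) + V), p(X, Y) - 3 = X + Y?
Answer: -20422*√5/5 ≈ -9133.0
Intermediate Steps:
p(X, Y) = 3 + X + Y (p(X, Y) = 3 + (X + Y) = 3 + X + Y)
Q(V) = √(1 + V) (Q(V) = √((2*V)/((2*V)) + V) = √((2*V)*(1/(2*V)) + V) = √(1 + V))
-20422/Q(p(13, -12)) = -20422/√(1 + (3 + 13 - 12)) = -20422/√(1 + 4) = -20422*√5/5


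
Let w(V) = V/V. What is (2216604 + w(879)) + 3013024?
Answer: 5229629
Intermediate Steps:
w(V) = 1
(2216604 + w(879)) + 3013024 = (2216604 + 1) + 3013024 = 2216605 + 3013024 = 5229629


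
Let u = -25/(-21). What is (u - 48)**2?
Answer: 966289/441 ≈ 2191.1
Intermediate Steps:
u = 25/21 (u = -25*(-1/21) = 25/21 ≈ 1.1905)
(u - 48)**2 = (25/21 - 48)**2 = (-983/21)**2 = 966289/441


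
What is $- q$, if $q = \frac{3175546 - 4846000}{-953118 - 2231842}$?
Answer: $- \frac{835227}{1592480} \approx -0.52448$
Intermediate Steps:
$q = \frac{835227}{1592480}$ ($q = - \frac{1670454}{-3184960} = \left(-1670454\right) \left(- \frac{1}{3184960}\right) = \frac{835227}{1592480} \approx 0.52448$)
$- q = \left(-1\right) \frac{835227}{1592480} = - \frac{835227}{1592480}$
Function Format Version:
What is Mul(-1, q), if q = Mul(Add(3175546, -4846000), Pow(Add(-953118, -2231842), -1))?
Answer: Rational(-835227, 1592480) ≈ -0.52448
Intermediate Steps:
q = Rational(835227, 1592480) (q = Mul(-1670454, Pow(-3184960, -1)) = Mul(-1670454, Rational(-1, 3184960)) = Rational(835227, 1592480) ≈ 0.52448)
Mul(-1, q) = Mul(-1, Rational(835227, 1592480)) = Rational(-835227, 1592480)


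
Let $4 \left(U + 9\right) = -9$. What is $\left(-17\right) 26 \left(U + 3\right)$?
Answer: $\frac{7293}{2} \approx 3646.5$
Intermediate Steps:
$U = - \frac{45}{4}$ ($U = -9 + \frac{1}{4} \left(-9\right) = -9 - \frac{9}{4} = - \frac{45}{4} \approx -11.25$)
$\left(-17\right) 26 \left(U + 3\right) = \left(-17\right) 26 \left(- \frac{45}{4} + 3\right) = \left(-442\right) \left(- \frac{33}{4}\right) = \frac{7293}{2}$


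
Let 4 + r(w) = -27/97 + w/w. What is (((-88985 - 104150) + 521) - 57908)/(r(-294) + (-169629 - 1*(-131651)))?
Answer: 12150317/1842092 ≈ 6.5959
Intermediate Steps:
r(w) = -318/97 (r(w) = -4 + (-27/97 + w/w) = -4 + (-27*1/97 + 1) = -4 + (-27/97 + 1) = -4 + 70/97 = -318/97)
(((-88985 - 104150) + 521) - 57908)/(r(-294) + (-169629 - 1*(-131651))) = (((-88985 - 104150) + 521) - 57908)/(-318/97 + (-169629 - 1*(-131651))) = ((-193135 + 521) - 57908)/(-318/97 + (-169629 + 131651)) = (-192614 - 57908)/(-318/97 - 37978) = -250522/(-3684184/97) = -250522*(-97/3684184) = 12150317/1842092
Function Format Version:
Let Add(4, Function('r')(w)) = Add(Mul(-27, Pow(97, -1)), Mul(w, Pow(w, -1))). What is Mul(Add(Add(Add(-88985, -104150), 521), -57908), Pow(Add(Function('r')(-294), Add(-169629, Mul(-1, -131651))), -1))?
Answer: Rational(12150317, 1842092) ≈ 6.5959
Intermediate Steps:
Function('r')(w) = Rational(-318, 97) (Function('r')(w) = Add(-4, Add(Mul(-27, Pow(97, -1)), Mul(w, Pow(w, -1)))) = Add(-4, Add(Mul(-27, Rational(1, 97)), 1)) = Add(-4, Add(Rational(-27, 97), 1)) = Add(-4, Rational(70, 97)) = Rational(-318, 97))
Mul(Add(Add(Add(-88985, -104150), 521), -57908), Pow(Add(Function('r')(-294), Add(-169629, Mul(-1, -131651))), -1)) = Mul(Add(Add(Add(-88985, -104150), 521), -57908), Pow(Add(Rational(-318, 97), Add(-169629, Mul(-1, -131651))), -1)) = Mul(Add(Add(-193135, 521), -57908), Pow(Add(Rational(-318, 97), Add(-169629, 131651)), -1)) = Mul(Add(-192614, -57908), Pow(Add(Rational(-318, 97), -37978), -1)) = Mul(-250522, Pow(Rational(-3684184, 97), -1)) = Mul(-250522, Rational(-97, 3684184)) = Rational(12150317, 1842092)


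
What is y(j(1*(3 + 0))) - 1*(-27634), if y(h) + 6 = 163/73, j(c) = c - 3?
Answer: 2017007/73 ≈ 27630.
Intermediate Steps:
j(c) = -3 + c
y(h) = -275/73 (y(h) = -6 + 163/73 = -275/73)
y(j(1*(3 + 0))) - 1*(-27634) = -275/73 - 1*(-27634) = -275/73 + 27634 = 2017007/73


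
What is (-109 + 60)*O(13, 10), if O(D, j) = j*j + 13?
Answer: -5537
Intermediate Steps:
O(D, j) = 13 + j² (O(D, j) = j² + 13 = 13 + j²)
(-109 + 60)*O(13, 10) = (-109 + 60)*(13 + 10²) = -49*(13 + 100) = -49*113 = -5537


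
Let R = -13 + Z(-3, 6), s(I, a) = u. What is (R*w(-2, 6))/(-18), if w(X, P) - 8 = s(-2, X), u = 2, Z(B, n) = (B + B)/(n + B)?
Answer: 25/3 ≈ 8.3333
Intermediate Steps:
Z(B, n) = 2*B/(B + n) (Z(B, n) = (2*B)/(B + n) = 2*B/(B + n))
s(I, a) = 2
w(X, P) = 10 (w(X, P) = 8 + 2 = 10)
R = -15 (R = -13 + 2*(-3)/(-3 + 6) = -13 + 2*(-3)/3 = -13 + 2*(-3)*(1/3) = -13 - 2 = -15)
(R*w(-2, 6))/(-18) = -15*10/(-18) = -150*(-1/18) = 25/3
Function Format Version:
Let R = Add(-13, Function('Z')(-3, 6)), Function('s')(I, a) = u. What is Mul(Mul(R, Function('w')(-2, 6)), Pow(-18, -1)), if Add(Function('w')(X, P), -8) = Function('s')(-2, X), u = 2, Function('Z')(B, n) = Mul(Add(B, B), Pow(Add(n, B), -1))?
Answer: Rational(25, 3) ≈ 8.3333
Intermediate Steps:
Function('Z')(B, n) = Mul(2, B, Pow(Add(B, n), -1)) (Function('Z')(B, n) = Mul(Mul(2, B), Pow(Add(B, n), -1)) = Mul(2, B, Pow(Add(B, n), -1)))
Function('s')(I, a) = 2
Function('w')(X, P) = 10 (Function('w')(X, P) = Add(8, 2) = 10)
R = -15 (R = Add(-13, Mul(2, -3, Pow(Add(-3, 6), -1))) = Add(-13, Mul(2, -3, Pow(3, -1))) = Add(-13, Mul(2, -3, Rational(1, 3))) = Add(-13, -2) = -15)
Mul(Mul(R, Function('w')(-2, 6)), Pow(-18, -1)) = Mul(Mul(-15, 10), Pow(-18, -1)) = Mul(-150, Rational(-1, 18)) = Rational(25, 3)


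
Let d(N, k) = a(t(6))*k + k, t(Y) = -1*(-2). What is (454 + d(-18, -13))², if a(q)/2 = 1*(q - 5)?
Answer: 269361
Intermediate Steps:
t(Y) = 2
a(q) = -10 + 2*q (a(q) = 2*(1*(q - 5)) = 2*(1*(-5 + q)) = 2*(-5 + q) = -10 + 2*q)
d(N, k) = -5*k (d(N, k) = (-10 + 2*2)*k + k = (-10 + 4)*k + k = -6*k + k = -5*k)
(454 + d(-18, -13))² = (454 - 5*(-13))² = (454 + 65)² = 519² = 269361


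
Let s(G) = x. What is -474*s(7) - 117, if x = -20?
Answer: 9363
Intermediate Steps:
s(G) = -20
-474*s(7) - 117 = -474*(-20) - 117 = 9480 - 117 = 9363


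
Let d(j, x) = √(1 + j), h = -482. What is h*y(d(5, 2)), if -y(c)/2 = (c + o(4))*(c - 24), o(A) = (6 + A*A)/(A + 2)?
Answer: -79048 - 58804*√6/3 ≈ -1.2706e+5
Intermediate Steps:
o(A) = (6 + A²)/(2 + A)
y(c) = -2*(-24 + c)*(11/3 + c) (y(c) = -2*(c + (6 + 4²)/(2 + 4))*(c - 24) = -2*(c + (6 + 16)/6)*(-24 + c) = -2*(c + (⅙)*22)*(-24 + c) = -2*(c + 11/3)*(-24 + c) = -2*(11/3 + c)*(-24 + c) = -2*(-24 + c)*(11/3 + c))
h*y(d(5, 2)) = -482*(176 - 2*(√(1 + 5))² + 122*√(1 + 5)/3) = -482*(176 - 2*(√6)² + 122*√6/3) = -482*(176 - 2*6 + 122*√6/3) = -482*(176 - 12 + 122*√6/3) = -482*(164 + 122*√6/3) = -79048 - 58804*√6/3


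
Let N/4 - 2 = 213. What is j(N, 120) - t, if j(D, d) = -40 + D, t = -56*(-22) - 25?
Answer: -387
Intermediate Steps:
N = 860 (N = 8 + 4*213 = 8 + 852 = 860)
t = 1207 (t = 1232 - 25 = 1207)
j(N, 120) - t = (-40 + 860) - 1*1207 = 820 - 1207 = -387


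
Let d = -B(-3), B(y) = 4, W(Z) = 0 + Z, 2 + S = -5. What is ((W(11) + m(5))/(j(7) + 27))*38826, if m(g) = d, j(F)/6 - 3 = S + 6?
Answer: 90594/13 ≈ 6968.8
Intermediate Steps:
S = -7 (S = -2 - 5 = -7)
W(Z) = Z
d = -4 (d = -1*4 = -4)
j(F) = 12 (j(F) = 18 + 6*(-7 + 6) = 18 + 6*(-1) = 18 - 6 = 12)
m(g) = -4
((W(11) + m(5))/(j(7) + 27))*38826 = ((11 - 4)/(12 + 27))*38826 = (7/39)*38826 = 90594/13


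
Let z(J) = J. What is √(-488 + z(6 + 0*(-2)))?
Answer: I*√482 ≈ 21.954*I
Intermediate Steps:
√(-488 + z(6 + 0*(-2))) = √(-488 + (6 + 0*(-2))) = √(-488 + (6 + 0)) = √(-488 + 6) = √(-482) = I*√482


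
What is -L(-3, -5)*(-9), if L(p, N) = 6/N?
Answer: -54/5 ≈ -10.800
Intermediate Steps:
-L(-3, -5)*(-9) = -6/(-5)*(-9) = -6*(-1)/5*(-9) = -1*(-6/5)*(-9) = (6/5)*(-9) = -54/5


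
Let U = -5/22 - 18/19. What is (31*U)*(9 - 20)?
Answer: 15221/38 ≈ 400.55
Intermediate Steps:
U = -491/418 (U = -5*1/22 - 18*1/19 = -5/22 - 18/19 = -491/418 ≈ -1.1746)
(31*U)*(9 - 20) = (31*(-491/418))*(9 - 20) = -15221/418*(-11) = 15221/38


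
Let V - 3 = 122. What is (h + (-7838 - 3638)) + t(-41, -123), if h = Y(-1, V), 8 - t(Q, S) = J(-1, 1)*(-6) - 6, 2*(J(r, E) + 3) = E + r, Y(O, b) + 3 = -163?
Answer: -11646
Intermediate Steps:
V = 125 (V = 3 + 122 = 125)
Y(O, b) = -166 (Y(O, b) = -3 - 163 = -166)
J(r, E) = -3 + E/2 + r/2 (J(r, E) = -3 + (E + r)/2 = -3 + (E/2 + r/2) = -3 + E/2 + r/2)
t(Q, S) = -4 (t(Q, S) = 8 - ((-3 + (½)*1 + (½)*(-1))*(-6) - 6) = 8 - ((-3 + ½ - ½)*(-6) - 6) = 8 - (-3*(-6) - 6) = 8 - (18 - 6) = 8 - 1*12 = 8 - 12 = -4)
h = -166
(h + (-7838 - 3638)) + t(-41, -123) = (-166 + (-7838 - 3638)) - 4 = (-166 - 11476) - 4 = -11642 - 4 = -11646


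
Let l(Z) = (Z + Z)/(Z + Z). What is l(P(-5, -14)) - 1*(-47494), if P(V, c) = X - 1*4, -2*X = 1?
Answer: 47495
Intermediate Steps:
X = -½ (X = -½*1 = -½ ≈ -0.50000)
P(V, c) = -9/2 (P(V, c) = -½ - 1*4 = -½ - 4 = -9/2)
l(Z) = 1 (l(Z) = (2*Z)/((2*Z)) = (2*Z)*(1/(2*Z)) = 1)
l(P(-5, -14)) - 1*(-47494) = 1 - 1*(-47494) = 1 + 47494 = 47495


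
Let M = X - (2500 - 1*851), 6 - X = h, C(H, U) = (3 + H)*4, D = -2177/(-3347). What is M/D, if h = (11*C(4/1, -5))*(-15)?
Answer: 9964019/2177 ≈ 4577.0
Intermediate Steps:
D = 2177/3347 (D = -2177*(-1/3347) = 2177/3347 ≈ 0.65043)
C(H, U) = 12 + 4*H
h = -4620 (h = (11*(12 + 4*(4/1)))*(-15) = (11*(12 + 4*(4*1)))*(-15) = (11*(12 + 4*4))*(-15) = (11*(12 + 16))*(-15) = (11*28)*(-15) = 308*(-15) = -4620)
X = 4626 (X = 6 - 1*(-4620) = 6 + 4620 = 4626)
M = 2977 (M = 4626 - (2500 - 1*851) = 4626 - (2500 - 851) = 4626 - 1*1649 = 4626 - 1649 = 2977)
M/D = 2977/(2177/3347) = 2977*(3347/2177) = 9964019/2177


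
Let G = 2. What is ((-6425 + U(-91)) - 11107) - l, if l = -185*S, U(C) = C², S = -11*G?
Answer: -13321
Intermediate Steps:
S = -22 (S = -11*2 = -22)
l = 4070 (l = -185*(-22) = 4070)
((-6425 + U(-91)) - 11107) - l = ((-6425 + (-91)²) - 11107) - 1*4070 = ((-6425 + 8281) - 11107) - 4070 = (1856 - 11107) - 4070 = -9251 - 4070 = -13321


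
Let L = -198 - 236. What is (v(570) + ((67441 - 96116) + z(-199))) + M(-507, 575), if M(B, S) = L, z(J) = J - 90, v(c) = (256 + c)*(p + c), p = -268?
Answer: 220054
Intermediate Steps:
v(c) = (-268 + c)*(256 + c) (v(c) = (256 + c)*(-268 + c) = (-268 + c)*(256 + c))
L = -434
z(J) = -90 + J
M(B, S) = -434
(v(570) + ((67441 - 96116) + z(-199))) + M(-507, 575) = ((-68608 + 570**2 - 12*570) + ((67441 - 96116) + (-90 - 199))) - 434 = ((-68608 + 324900 - 6840) + (-28675 - 289)) - 434 = (249452 - 28964) - 434 = 220488 - 434 = 220054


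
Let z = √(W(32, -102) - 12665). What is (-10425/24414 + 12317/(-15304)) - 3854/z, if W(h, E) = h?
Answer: -76708573/62271976 + 3854*I*√12633/12633 ≈ -1.2318 + 34.289*I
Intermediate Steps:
z = I*√12633 (z = √(32 - 12665) = √(-12633) = I*√12633 ≈ 112.4*I)
(-10425/24414 + 12317/(-15304)) - 3854/z = (-10425/24414 + 12317/(-15304)) - 3854/(I*√12633) = (-10425*1/24414 + 12317*(-1/15304)) - 3854*(-I*√12633/12633) = (-3475/8138 - 12317/15304) - (-3854)*I*√12633/12633 = -76708573/62271976 + 3854*I*√12633/12633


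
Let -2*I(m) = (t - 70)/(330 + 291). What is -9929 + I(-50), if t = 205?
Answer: -456739/46 ≈ -9929.1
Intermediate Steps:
I(m) = -5/46 (I(m) = -(205 - 70)/(2*(330 + 291)) = -135/(2*621) = -1/2*5/23 = -5/46)
-9929 + I(-50) = -9929 - 5/46 = -456739/46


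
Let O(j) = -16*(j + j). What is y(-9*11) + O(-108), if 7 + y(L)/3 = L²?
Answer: 32838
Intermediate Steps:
O(j) = -32*j
y(L) = -21 + 3*L²
y(-9*11) + O(-108) = (-21 + 3*(-9*11)²) - 32*(-108) = (-21 + 3*(-99)²) + 3456 = (-21 + 3*9801) + 3456 = (-21 + 29403) + 3456 = 29382 + 3456 = 32838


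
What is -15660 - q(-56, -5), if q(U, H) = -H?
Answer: -15665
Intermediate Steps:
-15660 - q(-56, -5) = -15660 - (-1)*(-5) = -15660 - 1*5 = -15660 - 5 = -15665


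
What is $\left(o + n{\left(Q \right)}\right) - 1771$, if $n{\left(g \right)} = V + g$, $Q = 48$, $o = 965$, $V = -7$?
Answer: $-765$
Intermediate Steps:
$n{\left(g \right)} = -7 + g$
$\left(o + n{\left(Q \right)}\right) - 1771 = \left(965 + \left(-7 + 48\right)\right) - 1771 = \left(965 + 41\right) - 1771 = 1006 - 1771 = -765$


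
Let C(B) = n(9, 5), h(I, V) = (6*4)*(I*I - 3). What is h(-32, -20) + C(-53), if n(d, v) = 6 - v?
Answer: 24505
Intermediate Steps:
h(I, V) = -72 + 24*I**2 (h(I, V) = 24*(I**2 - 3) = 24*(-3 + I**2) = -72 + 24*I**2)
C(B) = 1 (C(B) = 6 - 1*5 = 6 - 5 = 1)
h(-32, -20) + C(-53) = (-72 + 24*(-32)**2) + 1 = (-72 + 24*1024) + 1 = (-72 + 24576) + 1 = 24504 + 1 = 24505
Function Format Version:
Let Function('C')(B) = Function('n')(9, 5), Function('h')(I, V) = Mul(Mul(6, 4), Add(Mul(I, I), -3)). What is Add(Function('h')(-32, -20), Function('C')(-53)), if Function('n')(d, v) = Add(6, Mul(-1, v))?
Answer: 24505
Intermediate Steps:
Function('h')(I, V) = Add(-72, Mul(24, Pow(I, 2))) (Function('h')(I, V) = Mul(24, Add(Pow(I, 2), -3)) = Mul(24, Add(-3, Pow(I, 2))) = Add(-72, Mul(24, Pow(I, 2))))
Function('C')(B) = 1 (Function('C')(B) = Add(6, Mul(-1, 5)) = Add(6, -5) = 1)
Add(Function('h')(-32, -20), Function('C')(-53)) = Add(Add(-72, Mul(24, Pow(-32, 2))), 1) = Add(Add(-72, Mul(24, 1024)), 1) = Add(Add(-72, 24576), 1) = Add(24504, 1) = 24505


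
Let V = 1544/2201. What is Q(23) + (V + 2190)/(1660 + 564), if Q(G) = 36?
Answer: 90521299/2447512 ≈ 36.985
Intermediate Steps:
V = 1544/2201 (V = 1544*(1/2201) = 1544/2201 ≈ 0.70150)
Q(23) + (V + 2190)/(1660 + 564) = 36 + (1544/2201 + 2190)/(1660 + 564) = 36 + (4821734/2201)/2224 = 36 + (4821734/2201)*(1/2224) = 36 + 2410867/2447512 = 90521299/2447512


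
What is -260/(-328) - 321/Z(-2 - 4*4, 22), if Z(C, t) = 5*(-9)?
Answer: 9749/1230 ≈ 7.9260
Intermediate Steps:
Z(C, t) = -45
-260/(-328) - 321/Z(-2 - 4*4, 22) = -260/(-328) - 321/(-45) = -260*(-1/328) - 321*(-1/45) = 65/82 + 107/15 = 9749/1230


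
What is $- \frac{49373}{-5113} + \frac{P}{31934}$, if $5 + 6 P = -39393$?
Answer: $\frac{4629311159}{489835626} \approx 9.4507$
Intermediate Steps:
$P = - \frac{19699}{3}$ ($P = - \frac{5}{6} + \frac{1}{6} \left(-39393\right) = - \frac{5}{6} - \frac{13131}{2} = - \frac{19699}{3} \approx -6566.3$)
$- \frac{49373}{-5113} + \frac{P}{31934} = - \frac{49373}{-5113} - \frac{19699}{3 \cdot 31934} = \left(-49373\right) \left(- \frac{1}{5113}\right) - \frac{19699}{95802} = \frac{49373}{5113} - \frac{19699}{95802} = \frac{4629311159}{489835626}$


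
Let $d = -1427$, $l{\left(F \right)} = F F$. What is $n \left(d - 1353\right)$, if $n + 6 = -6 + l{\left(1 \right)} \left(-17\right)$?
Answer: $80620$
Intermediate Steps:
$l{\left(F \right)} = F^{2}$
$n = -29$ ($n = -6 + \left(-6 + 1^{2} \left(-17\right)\right) = -6 + \left(-6 + 1 \left(-17\right)\right) = -6 - 23 = -29$)
$n \left(d - 1353\right) = - 29 \left(-1427 - 1353\right) = \left(-29\right) \left(-2780\right) = 80620$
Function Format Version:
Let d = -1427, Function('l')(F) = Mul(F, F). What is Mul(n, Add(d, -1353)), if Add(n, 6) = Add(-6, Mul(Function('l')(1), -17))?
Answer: 80620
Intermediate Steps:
Function('l')(F) = Pow(F, 2)
n = -29 (n = Add(-6, Add(-6, Mul(Pow(1, 2), -17))) = Add(-6, Add(-6, Mul(1, -17))) = Add(-6, Add(-6, -17)) = Add(-6, -23) = -29)
Mul(n, Add(d, -1353)) = Mul(-29, Add(-1427, -1353)) = Mul(-29, -2780) = 80620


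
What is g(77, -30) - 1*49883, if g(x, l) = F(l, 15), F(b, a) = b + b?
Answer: -49943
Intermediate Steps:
F(b, a) = 2*b
g(x, l) = 2*l
g(77, -30) - 1*49883 = 2*(-30) - 1*49883 = -60 - 49883 = -49943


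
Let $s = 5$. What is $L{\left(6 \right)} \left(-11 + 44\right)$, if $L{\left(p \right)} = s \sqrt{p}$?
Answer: $165 \sqrt{6} \approx 404.17$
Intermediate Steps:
$L{\left(p \right)} = 5 \sqrt{p}$
$L{\left(6 \right)} \left(-11 + 44\right) = 5 \sqrt{6} \left(-11 + 44\right) = 5 \sqrt{6} \cdot 33 = 165 \sqrt{6}$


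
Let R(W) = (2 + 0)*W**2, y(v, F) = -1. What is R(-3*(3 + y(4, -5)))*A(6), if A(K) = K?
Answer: 432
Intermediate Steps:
R(W) = 2*W**2
R(-3*(3 + y(4, -5)))*A(6) = (2*(-3*(3 - 1))**2)*6 = (2*(-3*2)**2)*6 = (2*(-6)**2)*6 = (2*36)*6 = 72*6 = 432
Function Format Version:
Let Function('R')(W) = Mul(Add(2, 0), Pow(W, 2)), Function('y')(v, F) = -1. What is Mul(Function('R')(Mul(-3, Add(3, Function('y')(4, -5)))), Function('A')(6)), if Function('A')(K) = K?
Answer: 432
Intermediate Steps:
Function('R')(W) = Mul(2, Pow(W, 2))
Mul(Function('R')(Mul(-3, Add(3, Function('y')(4, -5)))), Function('A')(6)) = Mul(Mul(2, Pow(Mul(-3, Add(3, -1)), 2)), 6) = Mul(Mul(2, Pow(Mul(-3, 2), 2)), 6) = Mul(Mul(2, Pow(-6, 2)), 6) = Mul(Mul(2, 36), 6) = Mul(72, 6) = 432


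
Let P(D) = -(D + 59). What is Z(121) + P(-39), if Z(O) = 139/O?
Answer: -2281/121 ≈ -18.851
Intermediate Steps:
P(D) = -59 - D (P(D) = -(59 + D) = -59 - D)
Z(121) + P(-39) = 139/121 + (-59 - 1*(-39)) = 139*(1/121) + (-59 + 39) = 139/121 - 20 = -2281/121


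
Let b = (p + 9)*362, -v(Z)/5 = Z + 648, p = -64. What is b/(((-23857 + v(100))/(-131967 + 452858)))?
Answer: 6388939810/27597 ≈ 2.3151e+5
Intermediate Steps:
v(Z) = -3240 - 5*Z (v(Z) = -5*(Z + 648) = -5*(648 + Z) = -3240 - 5*Z)
b = -19910 (b = (-64 + 9)*362 = -55*362 = -19910)
b/(((-23857 + v(100))/(-131967 + 452858))) = -19910*(-131967 + 452858)/(-23857 + (-3240 - 5*100)) = -19910*320891/(-23857 + (-3240 - 500)) = -19910*320891/(-23857 - 3740) = -19910/((-27597*1/320891)) = -19910/(-27597/320891) = -19910*(-320891/27597) = 6388939810/27597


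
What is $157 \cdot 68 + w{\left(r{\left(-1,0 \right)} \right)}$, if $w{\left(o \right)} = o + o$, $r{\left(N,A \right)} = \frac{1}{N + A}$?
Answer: $10674$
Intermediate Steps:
$r{\left(N,A \right)} = \frac{1}{A + N}$
$w{\left(o \right)} = 2 o$
$157 \cdot 68 + w{\left(r{\left(-1,0 \right)} \right)} = 157 \cdot 68 + \frac{2}{0 - 1} = 10676 + \frac{2}{-1} = 10676 + 2 \left(-1\right) = 10676 - 2 = 10674$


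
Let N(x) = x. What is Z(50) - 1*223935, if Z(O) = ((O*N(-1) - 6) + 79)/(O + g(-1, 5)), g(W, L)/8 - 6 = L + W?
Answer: -29111527/130 ≈ -2.2393e+5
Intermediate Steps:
g(W, L) = 48 + 8*L + 8*W (g(W, L) = 48 + 8*(L + W) = 48 + (8*L + 8*W) = 48 + 8*L + 8*W)
Z(O) = (73 - O)/(80 + O) (Z(O) = ((O*(-1) - 6) + 79)/(O + (48 + 8*5 + 8*(-1))) = ((-O - 6) + 79)/(O + (48 + 40 - 8)) = ((-6 - O) + 79)/(O + 80) = (73 - O)/(80 + O))
Z(50) - 1*223935 = (73 - 1*50)/(80 + 50) - 1*223935 = (73 - 50)/130 - 223935 = (1/130)*23 - 223935 = 23/130 - 223935 = -29111527/130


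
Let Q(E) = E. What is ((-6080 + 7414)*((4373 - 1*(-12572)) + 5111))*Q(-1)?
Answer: -29422704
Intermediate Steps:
((-6080 + 7414)*((4373 - 1*(-12572)) + 5111))*Q(-1) = ((-6080 + 7414)*((4373 - 1*(-12572)) + 5111))*(-1) = (1334*((4373 + 12572) + 5111))*(-1) = (1334*(16945 + 5111))*(-1) = (1334*22056)*(-1) = 29422704*(-1) = -29422704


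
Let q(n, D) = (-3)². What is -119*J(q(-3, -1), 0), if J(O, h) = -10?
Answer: 1190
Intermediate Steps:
q(n, D) = 9
-119*J(q(-3, -1), 0) = -119*(-10) = 1190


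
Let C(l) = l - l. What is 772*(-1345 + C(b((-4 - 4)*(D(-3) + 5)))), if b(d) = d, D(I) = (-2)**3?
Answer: -1038340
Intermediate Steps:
D(I) = -8
C(l) = 0
772*(-1345 + C(b((-4 - 4)*(D(-3) + 5)))) = 772*(-1345 + 0) = 772*(-1345) = -1038340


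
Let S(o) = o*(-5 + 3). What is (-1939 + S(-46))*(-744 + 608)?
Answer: 251192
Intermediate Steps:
S(o) = -2*o (S(o) = o*(-2) = -2*o)
(-1939 + S(-46))*(-744 + 608) = (-1939 - 2*(-46))*(-744 + 608) = (-1939 + 92)*(-136) = -1847*(-136) = 251192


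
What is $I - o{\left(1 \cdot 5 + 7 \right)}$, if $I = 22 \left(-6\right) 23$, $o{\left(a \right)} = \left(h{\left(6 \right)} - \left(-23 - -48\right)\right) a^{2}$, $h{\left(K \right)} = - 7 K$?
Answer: $6612$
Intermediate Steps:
$o{\left(a \right)} = - 67 a^{2}$ ($o{\left(a \right)} = \left(\left(-7\right) 6 - \left(-23 - -48\right)\right) a^{2} = \left(-42 - \left(-23 + 48\right)\right) a^{2} = \left(-42 - 25\right) a^{2} = - 67 a^{2}$)
$I = -3036$ ($I = \left(-132\right) 23 = -3036$)
$I - o{\left(1 \cdot 5 + 7 \right)} = -3036 - - 67 \left(1 \cdot 5 + 7\right)^{2} = -3036 - - 67 \left(5 + 7\right)^{2} = -3036 - - 67 \cdot 12^{2} = -3036 - \left(-67\right) 144 = -3036 - -9648 = -3036 + 9648 = 6612$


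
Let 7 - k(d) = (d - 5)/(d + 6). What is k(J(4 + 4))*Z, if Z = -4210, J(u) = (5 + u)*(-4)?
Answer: -557825/23 ≈ -24253.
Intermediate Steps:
J(u) = -20 - 4*u
k(d) = 7 - (-5 + d)/(6 + d) (k(d) = 7 - (d - 5)/(d + 6) = 7 - (-5 + d)/(6 + d))
k(J(4 + 4))*Z = ((47 + 6*(-20 - 4*(4 + 4)))/(6 + (-20 - 4*(4 + 4))))*(-4210) = ((47 + 6*(-20 - 4*8))/(6 + (-20 - 4*8)))*(-4210) = ((47 + 6*(-20 - 32))/(6 + (-20 - 32)))*(-4210) = ((47 + 6*(-52))/(6 - 52))*(-4210) = ((47 - 312)/(-46))*(-4210) = -1/46*(-265)*(-4210) = (265/46)*(-4210) = -557825/23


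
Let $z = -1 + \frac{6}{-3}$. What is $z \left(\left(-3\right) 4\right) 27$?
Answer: $972$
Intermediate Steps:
$z = -3$ ($z = -1 + 6 \left(- \frac{1}{3}\right) = -1 - 2 = -3$)
$z \left(\left(-3\right) 4\right) 27 = - 3 \left(\left(-3\right) 4\right) 27 = \left(-3\right) \left(-12\right) 27 = 36 \cdot 27 = 972$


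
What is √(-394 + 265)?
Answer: I*√129 ≈ 11.358*I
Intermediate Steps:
√(-394 + 265) = √(-129) = I*√129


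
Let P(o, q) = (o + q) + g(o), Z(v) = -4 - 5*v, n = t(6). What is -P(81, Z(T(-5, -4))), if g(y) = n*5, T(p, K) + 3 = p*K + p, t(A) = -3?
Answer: -2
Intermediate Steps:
n = -3
T(p, K) = -3 + p + K*p (T(p, K) = -3 + (p*K + p) = -3 + (K*p + p) = -3 + (p + K*p) = -3 + p + K*p)
g(y) = -15 (g(y) = -3*5 = -15)
P(o, q) = -15 + o + q (P(o, q) = (o + q) - 15 = -15 + o + q)
-P(81, Z(T(-5, -4))) = -(-15 + 81 + (-4 - 5*(-3 - 5 - 4*(-5)))) = -(-15 + 81 + (-4 - 5*(-3 - 5 + 20))) = -(-15 + 81 + (-4 - 5*12)) = -(-15 + 81 + (-4 - 60)) = -(-15 + 81 - 64) = -1*2 = -2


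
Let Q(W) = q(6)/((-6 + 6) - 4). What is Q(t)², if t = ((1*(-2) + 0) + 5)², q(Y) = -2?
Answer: ¼ ≈ 0.25000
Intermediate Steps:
t = 9 (t = ((-2 + 0) + 5)² = (-2 + 5)² = 3² = 9)
Q(W) = ½ (Q(W) = -2/((-6 + 6) - 4) = -2/(0 - 4) = -2/(-4) = -2*(-¼) = ½)
Q(t)² = (½)² = ¼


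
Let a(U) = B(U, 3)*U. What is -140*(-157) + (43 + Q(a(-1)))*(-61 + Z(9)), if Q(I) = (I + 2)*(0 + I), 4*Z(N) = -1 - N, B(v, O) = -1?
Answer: 19059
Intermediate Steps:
Z(N) = -¼ - N/4 (Z(N) = (-1 - N)/4 = -¼ - N/4)
a(U) = -U
Q(I) = I*(2 + I) (Q(I) = (2 + I)*I = I*(2 + I))
-140*(-157) + (43 + Q(a(-1)))*(-61 + Z(9)) = -140*(-157) + (43 + (-1*(-1))*(2 - 1*(-1)))*(-61 + (-¼ - ¼*9)) = 21980 + (43 + 1*(2 + 1))*(-61 + (-¼ - 9/4)) = 21980 + (43 + 1*3)*(-61 - 5/2) = 21980 + (43 + 3)*(-127/2) = 21980 + 46*(-127/2) = 21980 - 2921 = 19059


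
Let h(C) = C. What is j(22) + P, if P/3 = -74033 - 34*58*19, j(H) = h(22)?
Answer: -334481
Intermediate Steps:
j(H) = 22
P = -334503 (P = 3*(-74033 - 34*58*19) = 3*(-74033 - 1972*19) = 3*(-74033 - 37468) = 3*(-111501) = -334503)
j(22) + P = 22 - 334503 = -334481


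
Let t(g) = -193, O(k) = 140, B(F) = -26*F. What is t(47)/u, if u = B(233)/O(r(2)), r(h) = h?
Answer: 13510/3029 ≈ 4.4602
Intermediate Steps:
u = -3029/70 (u = -26*233/140 = -6058*1/140 = -3029/70 ≈ -43.271)
t(47)/u = -193/(-3029/70) = -193*(-70/3029) = 13510/3029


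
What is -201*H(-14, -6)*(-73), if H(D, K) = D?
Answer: -205422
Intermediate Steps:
-201*H(-14, -6)*(-73) = -201*(-14)*(-73) = 2814*(-73) = -205422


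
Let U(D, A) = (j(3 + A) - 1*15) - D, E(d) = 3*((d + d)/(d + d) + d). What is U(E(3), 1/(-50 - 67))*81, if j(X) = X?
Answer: -25281/13 ≈ -1944.7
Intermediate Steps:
E(d) = 3 + 3*d (E(d) = 3*((2*d)/((2*d)) + d) = 3*((2*d)*(1/(2*d)) + d) = 3*(1 + d) = 3 + 3*d)
U(D, A) = -12 + A - D (U(D, A) = ((3 + A) - 1*15) - D = ((3 + A) - 15) - D = (-12 + A) - D = -12 + A - D)
U(E(3), 1/(-50 - 67))*81 = (-12 + 1/(-50 - 67) - (3 + 3*3))*81 = (-12 + 1/(-117) - (3 + 9))*81 = (-12 - 1/117 - 1*12)*81 = (-12 - 1/117 - 12)*81 = -2809/117*81 = -25281/13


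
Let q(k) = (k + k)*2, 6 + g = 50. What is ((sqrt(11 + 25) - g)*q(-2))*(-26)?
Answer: -7904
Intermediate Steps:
g = 44 (g = -6 + 50 = 44)
q(k) = 4*k (q(k) = (2*k)*2 = 4*k)
((sqrt(11 + 25) - g)*q(-2))*(-26) = ((sqrt(11 + 25) - 1*44)*(4*(-2)))*(-26) = ((sqrt(36) - 44)*(-8))*(-26) = ((6 - 44)*(-8))*(-26) = -38*(-8)*(-26) = 304*(-26) = -7904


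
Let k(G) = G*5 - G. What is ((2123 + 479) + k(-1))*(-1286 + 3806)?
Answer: 6546960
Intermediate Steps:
k(G) = 4*G (k(G) = 5*G - G = 4*G)
((2123 + 479) + k(-1))*(-1286 + 3806) = ((2123 + 479) + 4*(-1))*(-1286 + 3806) = (2602 - 4)*2520 = 2598*2520 = 6546960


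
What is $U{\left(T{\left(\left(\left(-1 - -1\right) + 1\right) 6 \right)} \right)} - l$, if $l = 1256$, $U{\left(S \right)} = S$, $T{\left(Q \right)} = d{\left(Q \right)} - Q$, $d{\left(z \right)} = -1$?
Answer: $-1263$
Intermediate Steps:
$T{\left(Q \right)} = -1 - Q$
$U{\left(T{\left(\left(\left(-1 - -1\right) + 1\right) 6 \right)} \right)} - l = \left(-1 - \left(\left(-1 - -1\right) + 1\right) 6\right) - 1256 = \left(-1 - \left(\left(-1 + 1\right) + 1\right) 6\right) - 1256 = \left(-1 - \left(0 + 1\right) 6\right) - 1256 = \left(-1 - 1 \cdot 6\right) - 1256 = \left(-1 - 6\right) - 1256 = -7 - 1256 = -1263$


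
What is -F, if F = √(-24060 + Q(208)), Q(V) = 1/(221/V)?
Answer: -2*I*√1738267/17 ≈ -155.11*I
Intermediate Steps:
Q(V) = V/221
F = 2*I*√1738267/17 (F = √(-24060 + (1/221)*208) = √(-24060 + 16/17) = √(-409004/17) = 2*I*√1738267/17 ≈ 155.11*I)
-F = -2*I*√1738267/17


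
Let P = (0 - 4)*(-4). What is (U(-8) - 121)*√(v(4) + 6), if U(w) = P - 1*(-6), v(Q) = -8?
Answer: -99*I*√2 ≈ -140.01*I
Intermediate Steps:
P = 16 (P = -4*(-4) = 16)
U(w) = 22 (U(w) = 16 - 1*(-6) = 16 + 6 = 22)
(U(-8) - 121)*√(v(4) + 6) = (22 - 121)*√(-8 + 6) = -99*I*√2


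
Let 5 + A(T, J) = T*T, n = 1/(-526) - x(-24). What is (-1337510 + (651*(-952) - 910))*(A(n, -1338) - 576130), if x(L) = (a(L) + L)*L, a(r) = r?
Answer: -101715438590906307/69169 ≈ -1.4705e+12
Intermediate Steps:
x(L) = 2*L² (x(L) = (L + L)*L = (2*L)*L = 2*L²)
n = -605953/526 (n = 1/(-526) - 2*(-24)² = -1/526 - 2*576 = -1/526 - 1*1152 = -1/526 - 1152 = -605953/526 ≈ -1152.0)
A(T, J) = -5 + T² (A(T, J) = -5 + T*T = -5 + T²)
(-1337510 + (651*(-952) - 910))*(A(n, -1338) - 576130) = (-1337510 + (651*(-952) - 910))*((-5 + (-605953/526)²) - 576130) = (-1337510 + (-619752 - 910))*((-5 + 367179038209/276676) - 576130) = (-1337510 - 620662)*(367177654829/276676 - 576130) = -1958172*207776310949/276676 = -101715438590906307/69169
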